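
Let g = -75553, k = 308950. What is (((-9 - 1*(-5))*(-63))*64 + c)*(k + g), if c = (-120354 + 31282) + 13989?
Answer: -13759920135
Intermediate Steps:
c = -75083 (c = -89072 + 13989 = -75083)
(((-9 - 1*(-5))*(-63))*64 + c)*(k + g) = (((-9 - 1*(-5))*(-63))*64 - 75083)*(308950 - 75553) = (((-9 + 5)*(-63))*64 - 75083)*233397 = (-4*(-63)*64 - 75083)*233397 = (252*64 - 75083)*233397 = (16128 - 75083)*233397 = -58955*233397 = -13759920135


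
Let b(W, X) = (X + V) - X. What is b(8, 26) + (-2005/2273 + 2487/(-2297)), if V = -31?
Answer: -172111947/5221081 ≈ -32.965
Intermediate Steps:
b(W, X) = -31 (b(W, X) = (X - 31) - X = (-31 + X) - X = -31)
b(8, 26) + (-2005/2273 + 2487/(-2297)) = -31 + (-2005/2273 + 2487/(-2297)) = -31 + (-2005*1/2273 + 2487*(-1/2297)) = -31 + (-2005/2273 - 2487/2297) = -31 - 10258436/5221081 = -172111947/5221081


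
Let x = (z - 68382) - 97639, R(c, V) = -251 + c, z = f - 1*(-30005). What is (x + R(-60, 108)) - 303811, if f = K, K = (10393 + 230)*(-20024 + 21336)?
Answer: 13497238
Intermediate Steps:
K = 13937376 (K = 10623*1312 = 13937376)
f = 13937376
z = 13967381 (z = 13937376 - 1*(-30005) = 13937376 + 30005 = 13967381)
x = 13801360 (x = (13967381 - 68382) - 97639 = 13898999 - 97639 = 13801360)
(x + R(-60, 108)) - 303811 = (13801360 + (-251 - 60)) - 303811 = (13801360 - 311) - 303811 = 13801049 - 303811 = 13497238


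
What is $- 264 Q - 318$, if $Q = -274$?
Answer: $72018$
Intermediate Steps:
$- 264 Q - 318 = \left(-264\right) \left(-274\right) - 318 = 72336 - 318 = 72018$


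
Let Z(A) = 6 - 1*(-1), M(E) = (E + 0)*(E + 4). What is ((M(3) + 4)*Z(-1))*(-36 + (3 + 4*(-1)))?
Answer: -6475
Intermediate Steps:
M(E) = E*(4 + E)
Z(A) = 7 (Z(A) = 6 + 1 = 7)
((M(3) + 4)*Z(-1))*(-36 + (3 + 4*(-1))) = ((3*(4 + 3) + 4)*7)*(-36 + (3 + 4*(-1))) = ((3*7 + 4)*7)*(-36 + (3 - 4)) = ((21 + 4)*7)*(-36 - 1) = (25*7)*(-37) = 175*(-37) = -6475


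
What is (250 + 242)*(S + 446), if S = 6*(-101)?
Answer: -78720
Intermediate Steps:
S = -606
(250 + 242)*(S + 446) = (250 + 242)*(-606 + 446) = 492*(-160) = -78720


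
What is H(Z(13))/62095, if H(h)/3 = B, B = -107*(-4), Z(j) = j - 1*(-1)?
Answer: 1284/62095 ≈ 0.020678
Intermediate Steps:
Z(j) = 1 + j (Z(j) = j + 1 = 1 + j)
B = 428
H(h) = 1284 (H(h) = 3*428 = 1284)
H(Z(13))/62095 = 1284/62095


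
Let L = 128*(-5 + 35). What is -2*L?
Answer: -7680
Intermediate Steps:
L = 3840 (L = 128*30 = 3840)
-2*L = -2*3840 = -7680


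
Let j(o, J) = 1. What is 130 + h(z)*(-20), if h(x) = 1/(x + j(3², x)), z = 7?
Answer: 255/2 ≈ 127.50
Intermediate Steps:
h(x) = 1/(1 + x) (h(x) = 1/(x + 1) = 1/(1 + x))
130 + h(z)*(-20) = 130 - 20/(1 + 7) = 130 - 20/8 = 130 + (⅛)*(-20) = 130 - 5/2 = 255/2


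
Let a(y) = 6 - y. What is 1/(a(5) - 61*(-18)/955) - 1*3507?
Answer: -7198916/2053 ≈ -3506.5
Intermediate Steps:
1/(a(5) - 61*(-18)/955) - 1*3507 = 1/((6 - 1*5) - 61*(-18)/955) - 1*3507 = 1/((6 - 5) + 1098*(1/955)) - 3507 = 1/(1 + 1098/955) - 3507 = 1/(2053/955) - 3507 = 955/2053 - 3507 = -7198916/2053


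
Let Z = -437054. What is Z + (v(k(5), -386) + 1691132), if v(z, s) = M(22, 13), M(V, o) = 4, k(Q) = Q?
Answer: 1254082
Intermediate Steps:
v(z, s) = 4
Z + (v(k(5), -386) + 1691132) = -437054 + (4 + 1691132) = -437054 + 1691136 = 1254082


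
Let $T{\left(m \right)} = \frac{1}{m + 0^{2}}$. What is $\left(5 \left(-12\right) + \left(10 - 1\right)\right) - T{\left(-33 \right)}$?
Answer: $- \frac{1682}{33} \approx -50.97$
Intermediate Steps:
$T{\left(m \right)} = \frac{1}{m}$ ($T{\left(m \right)} = \frac{1}{m + 0} = \frac{1}{m}$)
$\left(5 \left(-12\right) + \left(10 - 1\right)\right) - T{\left(-33 \right)} = \left(5 \left(-12\right) + \left(10 - 1\right)\right) - \frac{1}{-33} = \left(-60 + 9\right) - - \frac{1}{33} = -51 + \frac{1}{33} = - \frac{1682}{33}$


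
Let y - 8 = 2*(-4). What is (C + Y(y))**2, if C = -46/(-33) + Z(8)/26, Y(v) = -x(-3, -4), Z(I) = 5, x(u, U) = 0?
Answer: 1852321/736164 ≈ 2.5162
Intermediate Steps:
y = 0 (y = 8 + 2*(-4) = 8 - 8 = 0)
Y(v) = 0 (Y(v) = -1*0 = 0)
C = 1361/858 (C = -46/(-33) + 5/26 = -46*(-1/33) + 5*(1/26) = 46/33 + 5/26 = 1361/858 ≈ 1.5862)
(C + Y(y))**2 = (1361/858 + 0)**2 = (1361/858)**2 = 1852321/736164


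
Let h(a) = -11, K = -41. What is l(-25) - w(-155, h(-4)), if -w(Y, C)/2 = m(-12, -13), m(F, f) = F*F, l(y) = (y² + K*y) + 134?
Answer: 2072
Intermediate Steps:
l(y) = 134 + y² - 41*y (l(y) = (y² - 41*y) + 134 = 134 + y² - 41*y)
m(F, f) = F²
w(Y, C) = -288 (w(Y, C) = -2*(-12)² = -2*144 = -288)
l(-25) - w(-155, h(-4)) = (134 + (-25)² - 41*(-25)) - 1*(-288) = (134 + 625 + 1025) + 288 = 1784 + 288 = 2072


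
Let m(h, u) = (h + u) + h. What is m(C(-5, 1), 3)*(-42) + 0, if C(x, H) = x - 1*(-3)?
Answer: 42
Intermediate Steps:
C(x, H) = 3 + x (C(x, H) = x + 3 = 3 + x)
m(h, u) = u + 2*h
m(C(-5, 1), 3)*(-42) + 0 = (3 + 2*(3 - 5))*(-42) + 0 = (3 + 2*(-2))*(-42) + 0 = (3 - 4)*(-42) + 0 = -1*(-42) + 0 = 42 + 0 = 42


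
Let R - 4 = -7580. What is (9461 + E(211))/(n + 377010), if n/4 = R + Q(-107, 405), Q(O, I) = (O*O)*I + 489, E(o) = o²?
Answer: 26991/9448021 ≈ 0.0028568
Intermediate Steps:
Q(O, I) = 489 + I*O² (Q(O, I) = O²*I + 489 = I*O² + 489 = 489 + I*O²)
R = -7576 (R = 4 - 7580 = -7576)
n = 18519032 (n = 4*(-7576 + (489 + 405*(-107)²)) = 4*(-7576 + (489 + 405*11449)) = 4*(-7576 + (489 + 4636845)) = 4*(-7576 + 4637334) = 4*4629758 = 18519032)
(9461 + E(211))/(n + 377010) = (9461 + 211²)/(18519032 + 377010) = (9461 + 44521)/18896042 = 53982*(1/18896042) = 26991/9448021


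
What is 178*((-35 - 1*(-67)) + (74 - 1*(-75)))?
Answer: 32218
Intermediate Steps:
178*((-35 - 1*(-67)) + (74 - 1*(-75))) = 178*((-35 + 67) + (74 + 75)) = 178*(32 + 149) = 178*181 = 32218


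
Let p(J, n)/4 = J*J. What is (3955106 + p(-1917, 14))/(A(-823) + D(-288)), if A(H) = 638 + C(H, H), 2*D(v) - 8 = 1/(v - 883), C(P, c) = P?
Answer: -43689218404/423903 ≈ -1.0306e+5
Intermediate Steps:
p(J, n) = 4*J² (p(J, n) = 4*(J*J) = 4*J²)
D(v) = 4 + 1/(2*(-883 + v)) (D(v) = 4 + 1/(2*(v - 883)) = 4 + 1/(2*(-883 + v)))
A(H) = 638 + H
(3955106 + p(-1917, 14))/(A(-823) + D(-288)) = (3955106 + 4*(-1917)²)/((638 - 823) + (-7063 + 8*(-288))/(2*(-883 - 288))) = (3955106 + 4*3674889)/(-185 + (½)*(-7063 - 2304)/(-1171)) = (3955106 + 14699556)/(-185 + (½)*(-1/1171)*(-9367)) = 18654662/(-185 + 9367/2342) = 18654662/(-423903/2342) = 18654662*(-2342/423903) = -43689218404/423903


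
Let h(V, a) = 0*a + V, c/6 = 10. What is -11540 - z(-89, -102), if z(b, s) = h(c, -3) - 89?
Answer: -11511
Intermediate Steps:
c = 60 (c = 6*10 = 60)
h(V, a) = V (h(V, a) = 0 + V = V)
z(b, s) = -29 (z(b, s) = 60 - 89 = -29)
-11540 - z(-89, -102) = -11540 - 1*(-29) = -11540 + 29 = -11511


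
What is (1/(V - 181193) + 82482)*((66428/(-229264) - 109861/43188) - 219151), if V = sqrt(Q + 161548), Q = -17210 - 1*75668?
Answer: -1505148419379647737735462375/83266646076800907 + 555825184675*sqrt(7630)/27755548692266969 ≈ -1.8076e+10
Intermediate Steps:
Q = -92878 (Q = -17210 - 75668 = -92878)
V = 3*sqrt(7630) (V = sqrt(-92878 + 161548) = sqrt(68670) = 3*sqrt(7630) ≈ 262.05)
(1/(V - 181193) + 82482)*((66428/(-229264) - 109861/43188) - 219151) = (1/(3*sqrt(7630) - 181193) + 82482)*((66428/(-229264) - 109861/43188) - 219151) = (1/(-181193 + 3*sqrt(7630)) + 82482)*((66428*(-1/229264) - 109861*1/43188) - 219151) = (82482 + 1/(-181193 + 3*sqrt(7630)))*((-16607/57316 - 1801/708) - 219151) = (82482 + 1/(-181193 + 3*sqrt(7630)))*(-7186492/2536233 - 219151) = (82482 + 1/(-181193 + 3*sqrt(7630)))*(-555825184675/2536233) = -259014536058550/14329 - 555825184675/(2536233*(-181193 + 3*sqrt(7630)))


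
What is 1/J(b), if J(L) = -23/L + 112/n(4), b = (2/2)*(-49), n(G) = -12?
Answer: -147/1303 ≈ -0.11282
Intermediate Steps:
b = -49 (b = (2*(½))*(-49) = 1*(-49) = -49)
J(L) = -28/3 - 23/L (J(L) = -23/L + 112/(-12) = -23/L + 112*(-1/12) = -23/L - 28/3 = -28/3 - 23/L)
1/J(b) = 1/(-28/3 - 23/(-49)) = 1/(-28/3 - 23*(-1/49)) = 1/(-28/3 + 23/49) = 1/(-1303/147) = -147/1303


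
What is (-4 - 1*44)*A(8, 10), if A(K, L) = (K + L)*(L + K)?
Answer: -15552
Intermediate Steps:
A(K, L) = (K + L)² (A(K, L) = (K + L)*(K + L) = (K + L)²)
(-4 - 1*44)*A(8, 10) = (-4 - 1*44)*(8 + 10)² = (-4 - 44)*18² = -48*324 = -15552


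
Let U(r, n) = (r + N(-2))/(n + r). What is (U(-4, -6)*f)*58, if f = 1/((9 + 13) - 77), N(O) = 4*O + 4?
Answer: -232/275 ≈ -0.84364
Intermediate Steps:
N(O) = 4 + 4*O
f = -1/55 (f = 1/(22 - 77) = 1/(-55) = -1/55 ≈ -0.018182)
U(r, n) = (-4 + r)/(n + r) (U(r, n) = (r + (4 + 4*(-2)))/(n + r) = (r + (4 - 8))/(n + r) = (r - 4)/(n + r) = (-4 + r)/(n + r))
(U(-4, -6)*f)*58 = (((-4 - 4)/(-6 - 4))*(-1/55))*58 = ((-8/(-10))*(-1/55))*58 = (-⅒*(-8)*(-1/55))*58 = ((⅘)*(-1/55))*58 = -4/275*58 = -232/275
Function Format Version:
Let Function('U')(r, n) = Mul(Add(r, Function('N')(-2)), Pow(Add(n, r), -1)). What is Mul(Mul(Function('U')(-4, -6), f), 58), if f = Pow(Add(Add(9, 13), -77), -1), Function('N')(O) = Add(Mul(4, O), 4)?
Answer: Rational(-232, 275) ≈ -0.84364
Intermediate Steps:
Function('N')(O) = Add(4, Mul(4, O))
f = Rational(-1, 55) (f = Pow(Add(22, -77), -1) = Pow(-55, -1) = Rational(-1, 55) ≈ -0.018182)
Function('U')(r, n) = Mul(Pow(Add(n, r), -1), Add(-4, r)) (Function('U')(r, n) = Mul(Add(r, Add(4, Mul(4, -2))), Pow(Add(n, r), -1)) = Mul(Add(r, Add(4, -8)), Pow(Add(n, r), -1)) = Mul(Add(r, -4), Pow(Add(n, r), -1)) = Mul(Add(-4, r), Pow(Add(n, r), -1)) = Mul(Pow(Add(n, r), -1), Add(-4, r)))
Mul(Mul(Function('U')(-4, -6), f), 58) = Mul(Mul(Mul(Pow(Add(-6, -4), -1), Add(-4, -4)), Rational(-1, 55)), 58) = Mul(Mul(Mul(Pow(-10, -1), -8), Rational(-1, 55)), 58) = Mul(Mul(Mul(Rational(-1, 10), -8), Rational(-1, 55)), 58) = Mul(Mul(Rational(4, 5), Rational(-1, 55)), 58) = Mul(Rational(-4, 275), 58) = Rational(-232, 275)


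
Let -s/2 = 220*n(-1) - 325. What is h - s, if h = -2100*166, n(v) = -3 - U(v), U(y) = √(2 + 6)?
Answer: -350570 - 880*√2 ≈ -3.5181e+5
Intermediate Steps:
U(y) = 2*√2 (U(y) = √8 = 2*√2)
n(v) = -3 - 2*√2
s = 1970 + 880*√2 (s = -2*(220*(-3 - 2*√2) - 325) = -2*((-660 - 440*√2) - 325) = -2*(-985 - 440*√2) = 1970 + 880*√2 ≈ 3214.5)
h = -348600
h - s = -348600 - (1970 + 880*√2) = -348600 + (-1970 - 880*√2) = -350570 - 880*√2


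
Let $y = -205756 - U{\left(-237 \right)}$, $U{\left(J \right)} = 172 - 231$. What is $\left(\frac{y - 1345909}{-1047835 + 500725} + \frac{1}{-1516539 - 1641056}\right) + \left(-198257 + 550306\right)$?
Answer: $\frac{20272926104647417}{57585060015} \approx 3.5205 \cdot 10^{5}$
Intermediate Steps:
$U{\left(J \right)} = -59$
$y = -205697$ ($y = -205756 - -59 = -205756 + 59 = -205697$)
$\left(\frac{y - 1345909}{-1047835 + 500725} + \frac{1}{-1516539 - 1641056}\right) + \left(-198257 + 550306\right) = \left(\frac{-205697 - 1345909}{-1047835 + 500725} + \frac{1}{-1516539 - 1641056}\right) + \left(-198257 + 550306\right) = \left(- \frac{1551606}{-547110} + \frac{1}{-3157595}\right) + 352049 = \left(\left(-1551606\right) \left(- \frac{1}{547110}\right) - \frac{1}{3157595}\right) + 352049 = \left(\frac{258601}{91185} - \frac{1}{3157595}\right) + 352049 = \frac{163311426682}{57585060015} + 352049 = \frac{20272926104647417}{57585060015}$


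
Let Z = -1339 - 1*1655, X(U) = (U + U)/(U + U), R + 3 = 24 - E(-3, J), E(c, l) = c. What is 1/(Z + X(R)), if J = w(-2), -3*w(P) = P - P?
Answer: -1/2993 ≈ -0.00033411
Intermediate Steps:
w(P) = 0 (w(P) = -(P - P)/3 = -1/3*0 = 0)
J = 0
R = 24 (R = -3 + (24 - 1*(-3)) = -3 + (24 + 3) = -3 + 27 = 24)
X(U) = 1 (X(U) = (2*U)/((2*U)) = (2*U)*(1/(2*U)) = 1)
Z = -2994 (Z = -1339 - 1655 = -2994)
1/(Z + X(R)) = 1/(-2994 + 1) = 1/(-2993) = -1/2993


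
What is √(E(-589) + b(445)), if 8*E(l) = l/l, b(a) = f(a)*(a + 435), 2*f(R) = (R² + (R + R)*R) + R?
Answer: √4185420802/4 ≈ 16174.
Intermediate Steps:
f(R) = R/2 + 3*R²/2 (f(R) = ((R² + (R + R)*R) + R)/2 = ((R² + (2*R)*R) + R)/2 = ((R² + 2*R²) + R)/2 = (3*R² + R)/2 = (R + 3*R²)/2 = R/2 + 3*R²/2)
b(a) = a*(1 + 3*a)*(435 + a)/2 (b(a) = (a*(1 + 3*a)/2)*(a + 435) = (a*(1 + 3*a)/2)*(435 + a) = a*(1 + 3*a)*(435 + a)/2)
E(l) = ⅛ (E(l) = (l/l)/8 = (⅛)*1 = ⅛)
√(E(-589) + b(445)) = √(⅛ + (½)*445*(1 + 3*445)*(435 + 445)) = √(⅛ + (½)*445*(1 + 1335)*880) = √(⅛ + (½)*445*1336*880) = √(⅛ + 261588800) = √(2092710401/8) = √4185420802/4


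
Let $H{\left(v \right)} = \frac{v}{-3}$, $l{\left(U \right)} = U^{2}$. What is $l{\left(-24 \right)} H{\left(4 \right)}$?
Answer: $-768$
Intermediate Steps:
$H{\left(v \right)} = - \frac{v}{3}$ ($H{\left(v \right)} = v \left(- \frac{1}{3}\right) = - \frac{v}{3}$)
$l{\left(-24 \right)} H{\left(4 \right)} = \left(-24\right)^{2} \left(\left(- \frac{1}{3}\right) 4\right) = 576 \left(- \frac{4}{3}\right) = -768$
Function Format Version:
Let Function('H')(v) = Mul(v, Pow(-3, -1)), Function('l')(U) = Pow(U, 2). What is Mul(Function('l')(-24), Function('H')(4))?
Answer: -768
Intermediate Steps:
Function('H')(v) = Mul(Rational(-1, 3), v) (Function('H')(v) = Mul(v, Rational(-1, 3)) = Mul(Rational(-1, 3), v))
Mul(Function('l')(-24), Function('H')(4)) = Mul(Pow(-24, 2), Mul(Rational(-1, 3), 4)) = Mul(576, Rational(-4, 3)) = -768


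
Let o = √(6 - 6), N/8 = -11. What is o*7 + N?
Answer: -88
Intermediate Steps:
N = -88 (N = 8*(-11) = -88)
o = 0 (o = √0 = 0)
o*7 + N = 0*7 - 88 = 0 - 88 = -88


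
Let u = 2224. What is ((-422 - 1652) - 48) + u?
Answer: 102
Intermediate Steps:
((-422 - 1652) - 48) + u = ((-422 - 1652) - 48) + 2224 = (-2074 - 48) + 2224 = -2122 + 2224 = 102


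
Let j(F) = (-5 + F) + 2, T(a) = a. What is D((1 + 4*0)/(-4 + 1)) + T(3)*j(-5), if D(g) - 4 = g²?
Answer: -179/9 ≈ -19.889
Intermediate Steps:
j(F) = -3 + F
D(g) = 4 + g²
D((1 + 4*0)/(-4 + 1)) + T(3)*j(-5) = (4 + ((1 + 4*0)/(-4 + 1))²) + 3*(-3 - 5) = (4 + ((1 + 0)/(-3))²) + 3*(-8) = (4 + (1*(-⅓))²) - 24 = (4 + (-⅓)²) - 24 = (4 + ⅑) - 24 = 37/9 - 24 = -179/9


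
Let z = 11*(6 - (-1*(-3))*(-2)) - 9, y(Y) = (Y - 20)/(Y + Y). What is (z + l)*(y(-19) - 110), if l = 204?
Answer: -1354107/38 ≈ -35634.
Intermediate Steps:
y(Y) = (-20 + Y)/(2*Y) (y(Y) = (-20 + Y)/((2*Y)) = (-20 + Y)*(1/(2*Y)) = (-20 + Y)/(2*Y))
z = 123 (z = 11*(6 - 3*(-2)) - 9 = 11*(6 - 1*(-6)) - 9 = 11*(6 + 6) - 9 = 11*12 - 9 = 132 - 9 = 123)
(z + l)*(y(-19) - 110) = (123 + 204)*((½)*(-20 - 19)/(-19) - 110) = 327*((½)*(-1/19)*(-39) - 110) = 327*(39/38 - 110) = 327*(-4141/38) = -1354107/38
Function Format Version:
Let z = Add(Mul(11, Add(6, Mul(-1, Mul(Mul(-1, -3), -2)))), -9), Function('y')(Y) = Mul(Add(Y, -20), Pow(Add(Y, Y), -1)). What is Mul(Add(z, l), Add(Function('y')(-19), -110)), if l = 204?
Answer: Rational(-1354107, 38) ≈ -35634.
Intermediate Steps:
Function('y')(Y) = Mul(Rational(1, 2), Pow(Y, -1), Add(-20, Y)) (Function('y')(Y) = Mul(Add(-20, Y), Pow(Mul(2, Y), -1)) = Mul(Add(-20, Y), Mul(Rational(1, 2), Pow(Y, -1))) = Mul(Rational(1, 2), Pow(Y, -1), Add(-20, Y)))
z = 123 (z = Add(Mul(11, Add(6, Mul(-1, Mul(3, -2)))), -9) = Add(Mul(11, Add(6, Mul(-1, -6))), -9) = Add(Mul(11, Add(6, 6)), -9) = Add(Mul(11, 12), -9) = Add(132, -9) = 123)
Mul(Add(z, l), Add(Function('y')(-19), -110)) = Mul(Add(123, 204), Add(Mul(Rational(1, 2), Pow(-19, -1), Add(-20, -19)), -110)) = Mul(327, Add(Mul(Rational(1, 2), Rational(-1, 19), -39), -110)) = Mul(327, Add(Rational(39, 38), -110)) = Mul(327, Rational(-4141, 38)) = Rational(-1354107, 38)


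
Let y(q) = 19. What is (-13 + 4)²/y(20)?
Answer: 81/19 ≈ 4.2632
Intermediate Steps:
(-13 + 4)²/y(20) = (-13 + 4)²/19 = (-9)²*(1/19) = 81*(1/19) = 81/19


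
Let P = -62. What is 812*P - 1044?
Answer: -51388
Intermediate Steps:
812*P - 1044 = 812*(-62) - 1044 = -50344 - 1044 = -51388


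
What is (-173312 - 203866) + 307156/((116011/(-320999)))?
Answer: -20336223686/16573 ≈ -1.2271e+6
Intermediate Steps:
(-173312 - 203866) + 307156/((116011/(-320999))) = -377178 + 307156/((116011*(-1/320999))) = -377178 + 307156/(-16573/45857) = -377178 + 307156*(-45857/16573) = -377178 - 14085252692/16573 = -20336223686/16573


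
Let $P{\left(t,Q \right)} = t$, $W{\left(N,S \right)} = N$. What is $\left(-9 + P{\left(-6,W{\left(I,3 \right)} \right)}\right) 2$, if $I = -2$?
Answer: $-30$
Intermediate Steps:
$\left(-9 + P{\left(-6,W{\left(I,3 \right)} \right)}\right) 2 = \left(-9 - 6\right) 2 = \left(-15\right) 2 = -30$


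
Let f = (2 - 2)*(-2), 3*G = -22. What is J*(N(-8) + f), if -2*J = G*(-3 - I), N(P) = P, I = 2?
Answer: 440/3 ≈ 146.67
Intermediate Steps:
G = -22/3 (G = (1/3)*(-22) = -22/3 ≈ -7.3333)
f = 0 (f = 0*(-2) = 0)
J = -55/3 (J = -(-11)*(-3 - 1*2)/3 = -(-11)*(-3 - 2)/3 = -(-11)*(-5)/3 = -1/2*110/3 = -55/3 ≈ -18.333)
J*(N(-8) + f) = -55*(-8 + 0)/3 = -55/3*(-8) = 440/3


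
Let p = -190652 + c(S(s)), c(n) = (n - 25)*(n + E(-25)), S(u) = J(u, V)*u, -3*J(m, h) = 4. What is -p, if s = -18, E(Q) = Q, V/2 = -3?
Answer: 190651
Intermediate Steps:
V = -6 (V = 2*(-3) = -6)
J(m, h) = -4/3 (J(m, h) = -⅓*4 = -4/3)
S(u) = -4*u/3
c(n) = (-25 + n)² (c(n) = (n - 25)*(n - 25) = (-25 + n)*(-25 + n) = (-25 + n)²)
p = -190651 (p = -190652 + (625 + (-4/3*(-18))² - (-200)*(-18)/3) = -190652 + (625 + 24² - 50*24) = -190652 + (625 + 576 - 1200) = -190652 + 1 = -190651)
-p = -1*(-190651) = 190651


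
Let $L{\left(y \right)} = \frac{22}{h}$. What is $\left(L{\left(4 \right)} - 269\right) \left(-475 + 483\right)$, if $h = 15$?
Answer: $- \frac{32104}{15} \approx -2140.3$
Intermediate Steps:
$L{\left(y \right)} = \frac{22}{15}$
$\left(L{\left(4 \right)} - 269\right) \left(-475 + 483\right) = \left(\frac{22}{15} - 269\right) \left(-475 + 483\right) = \left(- \frac{4013}{15}\right) 8 = - \frac{32104}{15}$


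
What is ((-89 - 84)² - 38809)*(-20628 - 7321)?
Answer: 248187120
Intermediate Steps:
((-89 - 84)² - 38809)*(-20628 - 7321) = ((-173)² - 38809)*(-27949) = (29929 - 38809)*(-27949) = -8880*(-27949) = 248187120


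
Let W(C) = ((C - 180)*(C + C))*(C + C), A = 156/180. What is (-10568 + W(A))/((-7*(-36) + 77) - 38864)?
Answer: 37483412/130055625 ≈ 0.28821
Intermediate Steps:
A = 13/15 (A = 156*(1/180) = 13/15 ≈ 0.86667)
W(C) = 4*C**2*(-180 + C) (W(C) = ((-180 + C)*(2*C))*(2*C) = (2*C*(-180 + C))*(2*C) = 4*C**2*(-180 + C))
(-10568 + W(A))/((-7*(-36) + 77) - 38864) = (-10568 + 4*(13/15)**2*(-180 + 13/15))/((-7*(-36) + 77) - 38864) = (-10568 + 4*(169/225)*(-2687/15))/((252 + 77) - 38864) = (-10568 - 1816412/3375)/(329 - 38864) = -37483412/3375/(-38535) = -37483412/3375*(-1/38535) = 37483412/130055625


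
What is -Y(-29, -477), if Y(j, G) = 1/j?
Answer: 1/29 ≈ 0.034483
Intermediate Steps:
-Y(-29, -477) = -1/(-29) = -1*(-1/29) = 1/29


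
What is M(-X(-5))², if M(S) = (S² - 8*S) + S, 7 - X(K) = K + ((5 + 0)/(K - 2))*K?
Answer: 40602384/2401 ≈ 16911.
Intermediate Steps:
X(K) = 7 - K - 5*K/(-2 + K) (X(K) = 7 - (K + ((5 + 0)/(K - 2))*K) = 7 - (K + (5/(-2 + K))*K) = 7 - (K + 5*K/(-2 + K)) = 7 + (-K - 5*K/(-2 + K)) = 7 - K - 5*K/(-2 + K))
M(S) = S² - 7*S
M(-X(-5))² = ((-(-14 - 1*(-5)² + 4*(-5))/(-2 - 5))*(-7 - (-14 - 1*(-5)² + 4*(-5))/(-2 - 5)))² = ((-(-14 - 1*25 - 20)/(-7))*(-7 - (-14 - 1*25 - 20)/(-7)))² = ((-(-1)*(-14 - 25 - 20)/7)*(-7 - (-1)*(-14 - 25 - 20)/7))² = ((-(-1)*(-59)/7)*(-7 - (-1)*(-59)/7))² = ((-1*59/7)*(-7 - 1*59/7))² = (-59*(-7 - 59/7)/7)² = (-59/7*(-108/7))² = (6372/49)² = 40602384/2401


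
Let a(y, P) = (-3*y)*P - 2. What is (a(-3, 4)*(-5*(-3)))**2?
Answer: 260100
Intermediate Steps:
a(y, P) = -2 - 3*P*y (a(y, P) = -3*P*y - 2 = -2 - 3*P*y)
(a(-3, 4)*(-5*(-3)))**2 = ((-2 - 3*4*(-3))*(-5*(-3)))**2 = ((-2 + 36)*15)**2 = (34*15)**2 = 510**2 = 260100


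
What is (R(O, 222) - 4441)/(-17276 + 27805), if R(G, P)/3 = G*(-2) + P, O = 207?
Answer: -5017/10529 ≈ -0.47649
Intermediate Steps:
R(G, P) = -6*G + 3*P (R(G, P) = 3*(G*(-2) + P) = 3*(-2*G + P) = 3*(P - 2*G) = -6*G + 3*P)
(R(O, 222) - 4441)/(-17276 + 27805) = ((-6*207 + 3*222) - 4441)/(-17276 + 27805) = ((-1242 + 666) - 4441)/10529 = (-576 - 4441)*(1/10529) = -5017*1/10529 = -5017/10529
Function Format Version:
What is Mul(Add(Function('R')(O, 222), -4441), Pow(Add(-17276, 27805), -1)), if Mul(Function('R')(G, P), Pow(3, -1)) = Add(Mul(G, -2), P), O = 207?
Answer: Rational(-5017, 10529) ≈ -0.47649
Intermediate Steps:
Function('R')(G, P) = Add(Mul(-6, G), Mul(3, P)) (Function('R')(G, P) = Mul(3, Add(Mul(G, -2), P)) = Mul(3, Add(Mul(-2, G), P)) = Mul(3, Add(P, Mul(-2, G))) = Add(Mul(-6, G), Mul(3, P)))
Mul(Add(Function('R')(O, 222), -4441), Pow(Add(-17276, 27805), -1)) = Mul(Add(Add(Mul(-6, 207), Mul(3, 222)), -4441), Pow(Add(-17276, 27805), -1)) = Mul(Add(Add(-1242, 666), -4441), Pow(10529, -1)) = Mul(Add(-576, -4441), Rational(1, 10529)) = Mul(-5017, Rational(1, 10529)) = Rational(-5017, 10529)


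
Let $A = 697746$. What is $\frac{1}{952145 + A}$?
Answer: $\frac{1}{1649891} \approx 6.061 \cdot 10^{-7}$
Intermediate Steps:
$\frac{1}{952145 + A} = \frac{1}{952145 + 697746} = \frac{1}{1649891}$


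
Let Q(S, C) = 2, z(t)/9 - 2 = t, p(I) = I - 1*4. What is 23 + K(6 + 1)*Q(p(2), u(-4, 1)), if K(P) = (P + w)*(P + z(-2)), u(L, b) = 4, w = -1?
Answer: 107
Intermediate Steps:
p(I) = -4 + I (p(I) = I - 4 = -4 + I)
z(t) = 18 + 9*t
K(P) = P*(-1 + P) (K(P) = (P - 1)*(P + (18 + 9*(-2))) = (-1 + P)*(P + (18 - 18)) = (-1 + P)*(P + 0) = (-1 + P)*P = P*(-1 + P))
23 + K(6 + 1)*Q(p(2), u(-4, 1)) = 23 + ((6 + 1)*(-1 + (6 + 1)))*2 = 23 + (7*(-1 + 7))*2 = 23 + (7*6)*2 = 23 + 42*2 = 23 + 84 = 107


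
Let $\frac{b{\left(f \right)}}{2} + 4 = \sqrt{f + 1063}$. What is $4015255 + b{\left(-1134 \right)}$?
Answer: $4015247 + 2 i \sqrt{71} \approx 4.0152 \cdot 10^{6} + 16.852 i$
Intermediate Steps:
$b{\left(f \right)} = -8 + 2 \sqrt{1063 + f}$ ($b{\left(f \right)} = -8 + 2 \sqrt{f + 1063} = -8 + 2 \sqrt{1063 + f}$)
$4015255 + b{\left(-1134 \right)} = 4015255 - \left(8 - 2 \sqrt{1063 - 1134}\right) = 4015255 - \left(8 - 2 \sqrt{-71}\right) = 4015255 - \left(8 - 2 i \sqrt{71}\right) = 4015247 + 2 i \sqrt{71}$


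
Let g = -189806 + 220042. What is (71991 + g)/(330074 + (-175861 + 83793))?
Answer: 102227/238006 ≈ 0.42951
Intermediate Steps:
g = 30236
(71991 + g)/(330074 + (-175861 + 83793)) = (71991 + 30236)/(330074 + (-175861 + 83793)) = 102227/(330074 - 92068) = 102227/238006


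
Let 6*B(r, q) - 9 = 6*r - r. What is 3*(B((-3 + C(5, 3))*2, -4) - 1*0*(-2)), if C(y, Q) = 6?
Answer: 39/2 ≈ 19.500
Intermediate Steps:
B(r, q) = 3/2 + 5*r/6 (B(r, q) = 3/2 + (6*r - r)/6 = 3/2 + (5*r)/6 = 3/2 + 5*r/6)
3*(B((-3 + C(5, 3))*2, -4) - 1*0*(-2)) = 3*((3/2 + 5*((-3 + 6)*2)/6) - 1*0*(-2)) = 3*((3/2 + 5*(3*2)/6) + 0*(-2)) = 3*((3/2 + (⅚)*6) + 0) = 3*((3/2 + 5) + 0) = 3*(13/2 + 0) = 3*(13/2) = 39/2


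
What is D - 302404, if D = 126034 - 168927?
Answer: -345297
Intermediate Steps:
D = -42893
D - 302404 = -42893 - 302404 = -345297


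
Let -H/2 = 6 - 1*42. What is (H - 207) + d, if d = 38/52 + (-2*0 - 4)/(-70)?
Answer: -122133/910 ≈ -134.21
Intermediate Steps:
H = 72 (H = -2*(6 - 1*42) = -2*(6 - 42) = -2*(-36) = 72)
d = 717/910 (d = 38*(1/52) + (0 - 4)*(-1/70) = 19/26 - 4*(-1/70) = 19/26 + 2/35 = 717/910 ≈ 0.78791)
(H - 207) + d = (72 - 207) + 717/910 = -135 + 717/910 = -122133/910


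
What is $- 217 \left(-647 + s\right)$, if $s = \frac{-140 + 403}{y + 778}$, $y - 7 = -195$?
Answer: $\frac{82778339}{590} \approx 1.403 \cdot 10^{5}$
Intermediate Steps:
$y = -188$ ($y = 7 - 195 = -188$)
$s = \frac{263}{590}$ ($s = \frac{-140 + 403}{-188 + 778} = \frac{263}{590} \approx 0.44576$)
$- 217 \left(-647 + s\right) = - 217 \left(-647 + \frac{263}{590}\right) = \left(-217\right) \left(- \frac{381467}{590}\right) = \frac{82778339}{590}$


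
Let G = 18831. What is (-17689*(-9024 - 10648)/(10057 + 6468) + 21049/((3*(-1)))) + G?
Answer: 1629646124/49575 ≈ 32872.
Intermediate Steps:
(-17689*(-9024 - 10648)/(10057 + 6468) + 21049/((3*(-1)))) + G = (-17689*(-9024 - 10648)/(10057 + 6468) + 21049/((3*(-1)))) + 18831 = (-17689/(16525/(-19672)) + 21049/(-3)) + 18831 = (-17689/(16525*(-1/19672)) + 21049*(-1/3)) + 18831 = (-17689/(-16525/19672) - 21049/3) + 18831 = (-17689*(-19672/16525) - 21049/3) + 18831 = (347978008/16525 - 21049/3) + 18831 = 696099299/49575 + 18831 = 1629646124/49575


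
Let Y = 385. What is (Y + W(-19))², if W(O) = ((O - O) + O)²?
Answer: 556516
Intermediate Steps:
W(O) = O² (W(O) = (0 + O)² = O²)
(Y + W(-19))² = (385 + (-19)²)² = (385 + 361)² = 746² = 556516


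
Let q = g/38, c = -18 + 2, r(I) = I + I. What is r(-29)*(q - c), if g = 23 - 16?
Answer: -17835/19 ≈ -938.68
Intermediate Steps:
r(I) = 2*I
c = -16
g = 7
q = 7/38 ≈ 0.18421
r(-29)*(q - c) = (2*(-29))*(7/38 - 1*(-16)) = -58*(7/38 + 16) = -58*615/38 = -17835/19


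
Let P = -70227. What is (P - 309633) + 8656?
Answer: -371204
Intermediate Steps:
(P - 309633) + 8656 = (-70227 - 309633) + 8656 = -379860 + 8656 = -371204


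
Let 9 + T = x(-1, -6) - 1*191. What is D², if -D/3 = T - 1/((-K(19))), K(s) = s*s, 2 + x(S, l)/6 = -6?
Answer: 72135753561/130321 ≈ 5.5352e+5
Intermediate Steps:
x(S, l) = -48 (x(S, l) = -12 + 6*(-6) = -12 - 36 = -48)
K(s) = s²
T = -248 (T = -9 + (-48 - 1*191) = -9 + (-48 - 191) = -9 - 239 = -248)
D = 268581/361 (D = -3*(-248 - 1/((-1*19²))) = -3*(-248 - 1/((-1*361))) = -3*(-248 - 1/(-361)) = -3*(-248 - 1*(-1/361)) = -3*(-248 + 1/361) = -3*(-89527/361) = 268581/361 ≈ 743.99)
D² = (268581/361)² = 72135753561/130321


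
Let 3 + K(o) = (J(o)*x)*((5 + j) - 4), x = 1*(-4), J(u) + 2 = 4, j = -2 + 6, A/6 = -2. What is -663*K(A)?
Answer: 28509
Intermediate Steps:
A = -12 (A = 6*(-2) = -12)
j = 4
J(u) = 2 (J(u) = -2 + 4 = 2)
x = -4
K(o) = -43 (K(o) = -3 + (2*(-4))*((5 + 4) - 4) = -3 - 8*(9 - 4) = -3 - 8*5 = -3 - 40 = -43)
-663*K(A) = -663*(-43) = 28509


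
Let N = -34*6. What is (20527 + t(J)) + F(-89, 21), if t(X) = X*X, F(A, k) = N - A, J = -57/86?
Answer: 150970401/7396 ≈ 20412.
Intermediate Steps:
N = -204
J = -57/86 (J = -57*1/86 = -57/86 ≈ -0.66279)
F(A, k) = -204 - A
t(X) = X**2
(20527 + t(J)) + F(-89, 21) = (20527 + (-57/86)**2) + (-204 - 1*(-89)) = (20527 + 3249/7396) + (-204 + 89) = 151820941/7396 - 115 = 150970401/7396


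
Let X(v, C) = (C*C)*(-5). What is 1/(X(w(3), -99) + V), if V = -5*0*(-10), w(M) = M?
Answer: -1/49005 ≈ -2.0406e-5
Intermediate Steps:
X(v, C) = -5*C**2 (X(v, C) = C**2*(-5) = -5*C**2)
V = 0 (V = 0*(-10) = 0)
1/(X(w(3), -99) + V) = 1/(-5*(-99)**2 + 0) = 1/(-5*9801 + 0) = 1/(-49005 + 0) = 1/(-49005) = -1/49005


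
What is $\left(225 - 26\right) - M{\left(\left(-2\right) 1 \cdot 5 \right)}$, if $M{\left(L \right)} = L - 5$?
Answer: $214$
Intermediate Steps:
$M{\left(L \right)} = -5 + L$
$\left(225 - 26\right) - M{\left(\left(-2\right) 1 \cdot 5 \right)} = \left(225 - 26\right) - \left(-5 + \left(-2\right) 1 \cdot 5\right) = 199 - \left(-5 - 10\right) = 199 - -15 = 199 + 15 = 214$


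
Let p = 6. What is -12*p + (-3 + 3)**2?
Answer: -72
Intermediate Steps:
-12*p + (-3 + 3)**2 = -12*6 + (-3 + 3)**2 = -72 + 0**2 = -72 + 0 = -72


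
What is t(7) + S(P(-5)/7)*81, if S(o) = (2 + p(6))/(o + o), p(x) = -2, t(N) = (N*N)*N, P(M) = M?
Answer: 343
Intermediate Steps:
t(N) = N³ (t(N) = N²*N = N³)
S(o) = 0 (S(o) = (2 - 2)/(o + o) = 0/((2*o)) = 0*(1/(2*o)) = 0)
t(7) + S(P(-5)/7)*81 = 7³ + 0*81 = 343 + 0 = 343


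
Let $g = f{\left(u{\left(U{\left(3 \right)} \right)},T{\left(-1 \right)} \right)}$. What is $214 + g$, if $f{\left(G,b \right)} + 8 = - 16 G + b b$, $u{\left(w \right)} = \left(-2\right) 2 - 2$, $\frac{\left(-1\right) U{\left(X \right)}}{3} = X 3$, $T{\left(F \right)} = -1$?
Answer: $303$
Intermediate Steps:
$U{\left(X \right)} = - 9 X$ ($U{\left(X \right)} = - 3 X 3 = - 3 \cdot 3 X = - 9 X$)
$u{\left(w \right)} = -6$ ($u{\left(w \right)} = -4 - 2 = -6$)
$f{\left(G,b \right)} = -8 + b^{2} - 16 G$ ($f{\left(G,b \right)} = -8 - \left(16 G - b b\right) = -8 - \left(- b^{2} + 16 G\right) = -8 + b^{2} - 16 G$)
$g = 89$ ($g = -8 + \left(-1\right)^{2} - -96 = -8 + 1 + 96 = 89$)
$214 + g = 214 + 89 = 303$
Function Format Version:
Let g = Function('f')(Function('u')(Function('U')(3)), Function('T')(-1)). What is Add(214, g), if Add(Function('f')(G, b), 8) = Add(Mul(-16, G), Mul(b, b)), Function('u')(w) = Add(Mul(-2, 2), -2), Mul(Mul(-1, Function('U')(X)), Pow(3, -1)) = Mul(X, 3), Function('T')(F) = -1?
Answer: 303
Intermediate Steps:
Function('U')(X) = Mul(-9, X) (Function('U')(X) = Mul(-3, Mul(X, 3)) = Mul(-3, Mul(3, X)) = Mul(-9, X))
Function('u')(w) = -6 (Function('u')(w) = Add(-4, -2) = -6)
Function('f')(G, b) = Add(-8, Pow(b, 2), Mul(-16, G)) (Function('f')(G, b) = Add(-8, Add(Mul(-16, G), Mul(b, b))) = Add(-8, Add(Mul(-16, G), Pow(b, 2))) = Add(-8, Add(Pow(b, 2), Mul(-16, G))) = Add(-8, Pow(b, 2), Mul(-16, G)))
g = 89 (g = Add(-8, Pow(-1, 2), Mul(-16, -6)) = Add(-8, 1, 96) = 89)
Add(214, g) = Add(214, 89) = 303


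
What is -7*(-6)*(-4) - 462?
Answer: -630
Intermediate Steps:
-7*(-6)*(-4) - 462 = 42*(-4) - 462 = -168 - 462 = -630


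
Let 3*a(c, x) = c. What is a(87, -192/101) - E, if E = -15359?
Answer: 15388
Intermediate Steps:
a(c, x) = c/3
a(87, -192/101) - E = (1/3)*87 - 1*(-15359) = 29 + 15359 = 15388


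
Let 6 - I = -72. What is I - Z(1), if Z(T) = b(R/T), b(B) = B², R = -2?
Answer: 74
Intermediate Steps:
I = 78 (I = 6 - 1*(-72) = 6 + 72 = 78)
Z(T) = 4/T² (Z(T) = (-2/T)² = 4/T²)
I - Z(1) = 78 - 4/1² = 78 - 4 = 74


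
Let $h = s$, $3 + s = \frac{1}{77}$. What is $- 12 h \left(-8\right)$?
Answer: $- \frac{22080}{77} \approx -286.75$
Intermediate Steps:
$s = - \frac{230}{77}$ ($s = -3 + \frac{1}{77} = - \frac{230}{77} \approx -2.987$)
$h = - \frac{230}{77} \approx -2.987$
$- 12 h \left(-8\right) = \left(-12\right) \left(- \frac{230}{77}\right) \left(-8\right) = \frac{2760}{77} \left(-8\right) = - \frac{22080}{77}$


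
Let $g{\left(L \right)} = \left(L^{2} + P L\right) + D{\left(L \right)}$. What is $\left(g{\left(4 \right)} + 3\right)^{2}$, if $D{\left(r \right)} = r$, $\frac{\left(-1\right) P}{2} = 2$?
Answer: $49$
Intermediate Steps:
$P = -4$ ($P = \left(-2\right) 2 = -4$)
$g{\left(L \right)} = L^{2} - 3 L$ ($g{\left(L \right)} = \left(L^{2} - 4 L\right) + L = L^{2} - 3 L$)
$\left(g{\left(4 \right)} + 3\right)^{2} = \left(4 \left(-3 + 4\right) + 3\right)^{2} = \left(4 \cdot 1 + 3\right)^{2} = \left(4 + 3\right)^{2} = 7^{2} = 49$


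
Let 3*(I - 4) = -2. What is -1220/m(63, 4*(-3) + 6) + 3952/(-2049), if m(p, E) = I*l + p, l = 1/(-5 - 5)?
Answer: -2060579/96303 ≈ -21.397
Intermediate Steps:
I = 10/3 (I = 4 + (⅓)*(-2) = 4 - ⅔ = 10/3 ≈ 3.3333)
l = -⅒ (l = 1/(-10) = -⅒ ≈ -0.10000)
m(p, E) = -⅓ + p (m(p, E) = (10/3)*(-⅒) + p = -⅓ + p)
-1220/m(63, 4*(-3) + 6) + 3952/(-2049) = -1220/(-⅓ + 63) + 3952/(-2049) = -1220/188/3 + 3952*(-1/2049) = -1220*3/188 - 3952/2049 = -915/47 - 3952/2049 = -2060579/96303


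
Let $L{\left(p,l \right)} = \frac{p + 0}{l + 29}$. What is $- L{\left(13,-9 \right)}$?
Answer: $- \frac{13}{20} \approx -0.65$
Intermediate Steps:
$L{\left(p,l \right)} = \frac{p}{29 + l}$
$- L{\left(13,-9 \right)} = - \frac{13}{29 - 9} = - \frac{13}{20}$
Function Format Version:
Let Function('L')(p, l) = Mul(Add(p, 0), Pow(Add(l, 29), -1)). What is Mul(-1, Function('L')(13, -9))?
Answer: Rational(-13, 20) ≈ -0.65000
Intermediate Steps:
Function('L')(p, l) = Mul(p, Pow(Add(29, l), -1))
Mul(-1, Function('L')(13, -9)) = Mul(-1, Mul(13, Pow(Add(29, -9), -1))) = Mul(-1, Mul(13, Pow(20, -1))) = Mul(-1, Mul(13, Rational(1, 20))) = Mul(-1, Rational(13, 20)) = Rational(-13, 20)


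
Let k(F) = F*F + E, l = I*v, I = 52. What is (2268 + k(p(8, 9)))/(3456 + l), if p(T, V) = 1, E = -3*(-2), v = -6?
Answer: 2275/3144 ≈ 0.72360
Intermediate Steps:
E = 6
l = -312 (l = 52*(-6) = -312)
k(F) = 6 + F² (k(F) = F*F + 6 = F² + 6 = 6 + F²)
(2268 + k(p(8, 9)))/(3456 + l) = (2268 + (6 + 1²))/(3456 - 312) = (2268 + (6 + 1))/3144 = (2268 + 7)*(1/3144) = 2275*(1/3144) = 2275/3144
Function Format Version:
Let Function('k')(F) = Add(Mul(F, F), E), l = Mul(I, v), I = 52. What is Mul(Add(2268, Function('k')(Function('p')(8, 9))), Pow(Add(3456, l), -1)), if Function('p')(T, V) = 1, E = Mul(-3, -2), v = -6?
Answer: Rational(2275, 3144) ≈ 0.72360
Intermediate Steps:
E = 6
l = -312 (l = Mul(52, -6) = -312)
Function('k')(F) = Add(6, Pow(F, 2)) (Function('k')(F) = Add(Mul(F, F), 6) = Add(Pow(F, 2), 6) = Add(6, Pow(F, 2)))
Mul(Add(2268, Function('k')(Function('p')(8, 9))), Pow(Add(3456, l), -1)) = Mul(Add(2268, Add(6, Pow(1, 2))), Pow(Add(3456, -312), -1)) = Mul(Add(2268, Add(6, 1)), Pow(3144, -1)) = Mul(Add(2268, 7), Rational(1, 3144)) = Mul(2275, Rational(1, 3144)) = Rational(2275, 3144)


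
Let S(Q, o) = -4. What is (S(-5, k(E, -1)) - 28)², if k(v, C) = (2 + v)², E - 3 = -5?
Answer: 1024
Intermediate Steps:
E = -2 (E = 3 - 5 = -2)
(S(-5, k(E, -1)) - 28)² = (-4 - 28)² = (-32)² = 1024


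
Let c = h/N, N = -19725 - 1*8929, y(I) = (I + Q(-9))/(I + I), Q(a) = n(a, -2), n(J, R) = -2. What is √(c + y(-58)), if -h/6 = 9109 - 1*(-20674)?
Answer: √1165856100558/415483 ≈ 2.5988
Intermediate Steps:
Q(a) = -2
h = -178698 (h = -6*(9109 - 1*(-20674)) = -6*(9109 + 20674) = -6*29783 = -178698)
y(I) = (-2 + I)/(2*I) (y(I) = (I - 2)/(I + I) = (-2 + I)/((2*I)) = (-2 + I)*(1/(2*I)) = (-2 + I)/(2*I))
N = -28654 (N = -19725 - 8929 = -28654)
c = 89349/14327 (c = -178698/(-28654) = -178698*(-1/28654) = 89349/14327 ≈ 6.2364)
√(c + y(-58)) = √(89349/14327 + (½)*(-2 - 58)/(-58)) = √(89349/14327 + (½)*(-1/58)*(-60)) = √(89349/14327 + 15/29) = √(2806026/415483) = √1165856100558/415483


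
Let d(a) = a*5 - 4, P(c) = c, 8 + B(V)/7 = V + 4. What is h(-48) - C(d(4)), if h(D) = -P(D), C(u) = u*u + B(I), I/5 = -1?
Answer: -145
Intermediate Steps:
I = -5 (I = 5*(-1) = -5)
B(V) = -28 + 7*V (B(V) = -56 + 7*(V + 4) = -56 + 7*(4 + V) = -56 + (28 + 7*V) = -28 + 7*V)
d(a) = -4 + 5*a (d(a) = 5*a - 4 = -4 + 5*a)
C(u) = -63 + u² (C(u) = u*u + (-28 + 7*(-5)) = u² + (-28 - 35) = u² - 63 = -63 + u²)
h(D) = -D
h(-48) - C(d(4)) = -1*(-48) - (-63 + (-4 + 5*4)²) = 48 - (-63 + (-4 + 20)²) = 48 - (-63 + 16²) = 48 - (-63 + 256) = 48 - 1*193 = 48 - 193 = -145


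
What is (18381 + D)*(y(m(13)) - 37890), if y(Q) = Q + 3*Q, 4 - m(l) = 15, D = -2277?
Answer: -610889136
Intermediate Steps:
m(l) = -11 (m(l) = 4 - 1*15 = 4 - 15 = -11)
y(Q) = 4*Q
(18381 + D)*(y(m(13)) - 37890) = (18381 - 2277)*(4*(-11) - 37890) = 16104*(-44 - 37890) = 16104*(-37934) = -610889136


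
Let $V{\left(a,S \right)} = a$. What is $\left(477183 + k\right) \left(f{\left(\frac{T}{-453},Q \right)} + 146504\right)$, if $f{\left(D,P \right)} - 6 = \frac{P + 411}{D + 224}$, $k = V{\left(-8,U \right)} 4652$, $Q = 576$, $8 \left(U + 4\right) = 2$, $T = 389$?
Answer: $\frac{6515962940164447}{101083} \approx 6.4462 \cdot 10^{10}$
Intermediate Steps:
$U = - \frac{15}{4}$ ($U = -4 + \frac{1}{8} \cdot 2 = -4 + \frac{1}{4} = - \frac{15}{4} \approx -3.75$)
$k = -37216$ ($k = \left(-8\right) 4652 = -37216$)
$f{\left(D,P \right)} = 6 + \frac{411 + P}{224 + D}$ ($f{\left(D,P \right)} = 6 + \frac{P + 411}{D + 224} = 6 + \frac{411 + P}{224 + D}$)
$\left(477183 + k\right) \left(f{\left(\frac{T}{-453},Q \right)} + 146504\right) = \left(477183 - 37216\right) \left(\frac{1755 + 576 + 6 \frac{389}{-453}}{224 + \frac{389}{-453}} + 146504\right) = 439967 \left(\frac{1755 + 576 + 6 \cdot 389 \left(- \frac{1}{453}\right)}{224 + 389 \left(- \frac{1}{453}\right)} + 146504\right) = 439967 \left(\frac{1755 + 576 + 6 \left(- \frac{389}{453}\right)}{224 - \frac{389}{453}} + 146504\right) = 439967 \left(\frac{1755 + 576 - \frac{778}{151}}{\frac{101083}{453}} + 146504\right) = 439967 \left(\frac{453}{101083} \cdot \frac{351203}{151} + 146504\right) = 439967 \left(\frac{1053609}{101083} + 146504\right) = 439967 \cdot \frac{14810117441}{101083} = \frac{6515962940164447}{101083}$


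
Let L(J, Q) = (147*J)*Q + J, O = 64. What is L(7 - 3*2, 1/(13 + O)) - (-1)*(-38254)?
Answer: -420762/11 ≈ -38251.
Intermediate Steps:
L(J, Q) = J + 147*J*Q (L(J, Q) = 147*J*Q + J = J + 147*J*Q)
L(7 - 3*2, 1/(13 + O)) - (-1)*(-38254) = (7 - 3*2)*(1 + 147/(13 + 64)) - (-1)*(-38254) = (7 - 6)*(1 + 147/77) - 1*38254 = 1*(1 + 147*(1/77)) - 38254 = 1*(1 + 21/11) - 38254 = 1*(32/11) - 38254 = 32/11 - 38254 = -420762/11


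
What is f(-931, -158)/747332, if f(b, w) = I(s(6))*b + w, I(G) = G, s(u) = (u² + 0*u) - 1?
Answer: -32743/747332 ≈ -0.043813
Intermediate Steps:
s(u) = -1 + u² (s(u) = (u² + 0) - 1 = u² - 1 = -1 + u²)
f(b, w) = w + 35*b (f(b, w) = (-1 + 6²)*b + w = (-1 + 36)*b + w = 35*b + w = w + 35*b)
f(-931, -158)/747332 = (-158 + 35*(-931))/747332 = (-158 - 32585)*(1/747332) = -32743*1/747332 = -32743/747332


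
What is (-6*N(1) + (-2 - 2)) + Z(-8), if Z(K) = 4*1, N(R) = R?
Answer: -6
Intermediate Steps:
Z(K) = 4
(-6*N(1) + (-2 - 2)) + Z(-8) = (-6*1 + (-2 - 2)) + 4 = (-6 - 4) + 4 = -10 + 4 = -6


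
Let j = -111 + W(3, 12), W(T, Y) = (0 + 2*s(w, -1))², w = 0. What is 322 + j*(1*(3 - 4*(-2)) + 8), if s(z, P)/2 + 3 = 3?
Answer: -1787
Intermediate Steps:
s(z, P) = 0 (s(z, P) = -6 + 2*3 = -6 + 6 = 0)
W(T, Y) = 0 (W(T, Y) = (0 + 2*0)² = (0 + 0)² = 0² = 0)
j = -111 (j = -111 + 0 = -111)
322 + j*(1*(3 - 4*(-2)) + 8) = 322 - 111*(1*(3 - 4*(-2)) + 8) = 322 - 111*(1*(3 + 8) + 8) = 322 - 111*(1*11 + 8) = 322 - 111*(11 + 8) = 322 - 111*19 = 322 - 2109 = -1787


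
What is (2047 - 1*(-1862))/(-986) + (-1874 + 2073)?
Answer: 192305/986 ≈ 195.04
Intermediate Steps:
(2047 - 1*(-1862))/(-986) + (-1874 + 2073) = (2047 + 1862)*(-1/986) + 199 = 3909*(-1/986) + 199 = -3909/986 + 199 = 192305/986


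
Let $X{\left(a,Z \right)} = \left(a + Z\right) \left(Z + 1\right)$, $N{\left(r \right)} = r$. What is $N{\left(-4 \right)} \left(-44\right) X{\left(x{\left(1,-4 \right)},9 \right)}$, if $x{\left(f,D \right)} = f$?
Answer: $17600$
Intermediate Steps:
$X{\left(a,Z \right)} = \left(1 + Z\right) \left(Z + a\right)$ ($X{\left(a,Z \right)} = \left(Z + a\right) \left(1 + Z\right) = \left(1 + Z\right) \left(Z + a\right)$)
$N{\left(-4 \right)} \left(-44\right) X{\left(x{\left(1,-4 \right)},9 \right)} = \left(-4\right) \left(-44\right) \left(9 + 1 + 9^{2} + 9 \cdot 1\right) = 176 \left(9 + 1 + 81 + 9\right) = 176 \cdot 100 = 17600$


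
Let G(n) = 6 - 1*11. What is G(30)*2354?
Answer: -11770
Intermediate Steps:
G(n) = -5 (G(n) = 6 - 11 = -5)
G(30)*2354 = -5*2354 = -11770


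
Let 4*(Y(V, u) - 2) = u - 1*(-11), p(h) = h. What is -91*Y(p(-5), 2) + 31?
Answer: -1787/4 ≈ -446.75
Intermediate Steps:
Y(V, u) = 19/4 + u/4 (Y(V, u) = 2 + (u - 1*(-11))/4 = 2 + (u + 11)/4 = 2 + (11 + u)/4 = 2 + (11/4 + u/4) = 19/4 + u/4)
-91*Y(p(-5), 2) + 31 = -91*(19/4 + (¼)*2) + 31 = -91*(19/4 + ½) + 31 = -91*21/4 + 31 = -1911/4 + 31 = -1787/4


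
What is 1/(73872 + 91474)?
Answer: 1/165346 ≈ 6.0479e-6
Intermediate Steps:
1/(73872 + 91474) = 1/165346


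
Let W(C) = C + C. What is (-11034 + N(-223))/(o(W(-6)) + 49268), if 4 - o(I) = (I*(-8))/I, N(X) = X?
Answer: -11257/49280 ≈ -0.22843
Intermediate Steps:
W(C) = 2*C
o(I) = 12 (o(I) = 4 - I*(-8)/I = 4 - (-8*I)/I = 4 - 1*(-8) = 4 + 8 = 12)
(-11034 + N(-223))/(o(W(-6)) + 49268) = (-11034 - 223)/(12 + 49268) = -11257/49280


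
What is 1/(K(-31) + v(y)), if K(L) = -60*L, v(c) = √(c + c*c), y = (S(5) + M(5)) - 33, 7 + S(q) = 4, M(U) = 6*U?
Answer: 62/115319 - √30/3459570 ≈ 0.00053606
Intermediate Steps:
S(q) = -3 (S(q) = -7 + 4 = -3)
y = -6 (y = (-3 + 6*5) - 33 = (-3 + 30) - 33 = 27 - 33 = -6)
v(c) = √(c + c²)
1/(K(-31) + v(y)) = 1/(-60*(-31) + √(-6*(1 - 6))) = 1/(1860 + √(-6*(-5))) = 1/(1860 + √30)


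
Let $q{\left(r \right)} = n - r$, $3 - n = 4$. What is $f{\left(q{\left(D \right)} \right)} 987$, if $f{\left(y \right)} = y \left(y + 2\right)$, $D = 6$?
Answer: $34545$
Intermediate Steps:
$n = -1$ ($n = 3 - 4 = -1$)
$q{\left(r \right)} = -1 - r$
$f{\left(y \right)} = y \left(2 + y\right)$
$f{\left(q{\left(D \right)} \right)} 987 = \left(-1 - 6\right) \left(2 - 7\right) 987 = - 7 \left(2 - 7\right) 987 = \left(-7\right) \left(-5\right) 987 = 35 \cdot 987 = 34545$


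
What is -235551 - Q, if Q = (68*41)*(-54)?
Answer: -84999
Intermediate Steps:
Q = -150552 (Q = 2788*(-54) = -150552)
-235551 - Q = -235551 - 1*(-150552) = -235551 + 150552 = -84999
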